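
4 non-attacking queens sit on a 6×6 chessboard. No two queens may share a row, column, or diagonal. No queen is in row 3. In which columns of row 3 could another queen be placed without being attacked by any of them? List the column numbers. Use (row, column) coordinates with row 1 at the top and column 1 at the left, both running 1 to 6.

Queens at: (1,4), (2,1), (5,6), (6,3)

(1,4) attacks row 3 at column 4 and diagonals 2, 6.
(2,1) attacks row 3 at column 1 and diagonals 2.
(5,6) attacks row 3 at column 6 and diagonals 4.
(6,3) attacks row 3 at column 3 and diagonals 6.
Attacked columns: {1, 2, 3, 4, 6}. Safe: {5}.

columns 5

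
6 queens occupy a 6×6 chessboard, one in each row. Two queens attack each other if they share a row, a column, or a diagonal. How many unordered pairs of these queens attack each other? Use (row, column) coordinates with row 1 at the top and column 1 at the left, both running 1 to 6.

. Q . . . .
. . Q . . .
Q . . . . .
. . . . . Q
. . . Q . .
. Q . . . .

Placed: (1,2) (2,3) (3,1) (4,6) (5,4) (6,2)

2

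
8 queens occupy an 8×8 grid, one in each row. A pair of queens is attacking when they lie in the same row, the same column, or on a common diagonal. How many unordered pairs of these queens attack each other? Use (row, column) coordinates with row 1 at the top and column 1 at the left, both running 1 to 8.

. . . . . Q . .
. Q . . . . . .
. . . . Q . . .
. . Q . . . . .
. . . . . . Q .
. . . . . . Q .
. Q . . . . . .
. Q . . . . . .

6

Same column: (2,2)–(7,2) (column 2); (2,2)–(8,2) (column 2); (5,7)–(6,7) (column 7); (7,2)–(8,2) (column 2).
Same diagonal: (1,6)–(4,3) (|1−4| = |6−3| = 3); (3,5)–(5,7) (|3−5| = |5−7| = 2).
Total attacking pairs: 6.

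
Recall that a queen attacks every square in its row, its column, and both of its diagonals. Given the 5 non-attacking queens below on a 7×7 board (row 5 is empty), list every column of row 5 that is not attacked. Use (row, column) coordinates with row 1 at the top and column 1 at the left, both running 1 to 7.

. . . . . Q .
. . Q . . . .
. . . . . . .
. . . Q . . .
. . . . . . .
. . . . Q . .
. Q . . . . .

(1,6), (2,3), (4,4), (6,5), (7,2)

(1,6) attacks row 5 at column 6 and diagonals 2.
(2,3) attacks row 5 at column 3 and diagonals 6.
(4,4) attacks row 5 at column 4 and diagonals 3, 5.
(6,5) attacks row 5 at column 5 and diagonals 4, 6.
(7,2) attacks row 5 at column 2 and diagonals 4.
Attacked columns: {2, 3, 4, 5, 6}. Safe: {1, 7}.

columns 1, 7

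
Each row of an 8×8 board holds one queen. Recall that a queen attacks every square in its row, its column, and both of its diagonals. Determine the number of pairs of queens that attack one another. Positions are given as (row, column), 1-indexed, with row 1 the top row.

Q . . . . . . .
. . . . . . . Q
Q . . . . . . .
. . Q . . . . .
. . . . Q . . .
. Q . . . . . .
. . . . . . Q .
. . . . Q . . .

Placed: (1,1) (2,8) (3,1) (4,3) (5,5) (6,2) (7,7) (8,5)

Same column: (1,1)–(3,1) (column 1); (5,5)–(8,5) (column 5).
Same diagonal: (1,1)–(5,5) (|1−5| = |1−5| = 4); (1,1)–(7,7) (|1−7| = |1−7| = 6); (2,8)–(5,5) (|2−5| = |8−5| = 3); (5,5)–(7,7) (|5−7| = |5−7| = 2).
Total attacking pairs: 6.

6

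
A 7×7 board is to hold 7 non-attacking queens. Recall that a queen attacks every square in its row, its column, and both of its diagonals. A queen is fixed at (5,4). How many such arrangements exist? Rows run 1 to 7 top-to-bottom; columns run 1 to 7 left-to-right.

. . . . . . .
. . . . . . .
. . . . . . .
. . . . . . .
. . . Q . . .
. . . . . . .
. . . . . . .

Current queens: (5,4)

4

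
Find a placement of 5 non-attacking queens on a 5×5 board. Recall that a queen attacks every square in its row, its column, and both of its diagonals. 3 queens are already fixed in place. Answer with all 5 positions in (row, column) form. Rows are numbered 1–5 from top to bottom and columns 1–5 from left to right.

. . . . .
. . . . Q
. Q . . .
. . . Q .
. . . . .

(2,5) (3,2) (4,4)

Row 1: attacked by (2,5)→{4,5}; (3,2)→{2,4}; (4,4)→{1,4}. Safe: 3. Place at column 3.
Row 5: attacked by (1,3)→{3}; (2,5)→{2,5}; (3,2)→{2,4}; (4,4)→{3,4,5}. Safe: 1. Place at column 1.
Columns [3, 5, 2, 4, 1], r−c [-2, -3, 1, 0, 4], r+c [4, 7, 5, 8, 6] are all distinct, so no two queens attack.

(1,3) (2,5) (3,2) (4,4) (5,1)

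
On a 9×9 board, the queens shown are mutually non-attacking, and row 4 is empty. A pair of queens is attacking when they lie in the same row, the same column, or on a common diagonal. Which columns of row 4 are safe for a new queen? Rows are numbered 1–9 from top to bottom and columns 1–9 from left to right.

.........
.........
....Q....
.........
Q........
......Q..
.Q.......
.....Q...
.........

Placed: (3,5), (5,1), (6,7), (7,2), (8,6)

columns 3, 8

(3,5) attacks row 4 at column 5 and diagonals 4, 6.
(5,1) attacks row 4 at column 1 and diagonals 2.
(6,7) attacks row 4 at column 7 and diagonals 5, 9.
(7,2) attacks row 4 at column 2 and diagonals 5.
(8,6) attacks row 4 at column 6 and diagonals 2.
Attacked columns: {1, 2, 4, 5, 6, 7, 9}. Safe: {3, 8}.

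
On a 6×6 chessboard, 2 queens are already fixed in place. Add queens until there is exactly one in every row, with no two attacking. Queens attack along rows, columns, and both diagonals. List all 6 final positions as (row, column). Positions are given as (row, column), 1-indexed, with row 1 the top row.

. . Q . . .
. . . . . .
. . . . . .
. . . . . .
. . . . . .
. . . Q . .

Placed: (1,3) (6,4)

Row 2: attacked by (1,3)→{2,3,4}; (6,4)→{4}. Safe: 1, 5, 6. Place at column 6.
Row 3: attacked by (1,3)→{1,3,5}; (2,6)→{5,6}; (6,4)→{1,4}. Safe: 2. Place at column 2.
Row 4: attacked by (1,3)→{3,6}; (2,6)→{4,6}; (3,2)→{1,2,3}; (6,4)→{2,4,6}. Safe: 5. Place at column 5.
Row 5: attacked by (1,3)→{3}; (2,6)→{3,6}; (3,2)→{2,4}; (4,5)→{4,5,6}; (6,4)→{3,4,5}. Safe: 1. Place at column 1.
Columns [3, 6, 2, 5, 1, 4], r−c [-2, -4, 1, -1, 4, 2], r+c [4, 8, 5, 9, 6, 10] are all distinct, so no two queens attack.

(1,3) (2,6) (3,2) (4,5) (5,1) (6,4)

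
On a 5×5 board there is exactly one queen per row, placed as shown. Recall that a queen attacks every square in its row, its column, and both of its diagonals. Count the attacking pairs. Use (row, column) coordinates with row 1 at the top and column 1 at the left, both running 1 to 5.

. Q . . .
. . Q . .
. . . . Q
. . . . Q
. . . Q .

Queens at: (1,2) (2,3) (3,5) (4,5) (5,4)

5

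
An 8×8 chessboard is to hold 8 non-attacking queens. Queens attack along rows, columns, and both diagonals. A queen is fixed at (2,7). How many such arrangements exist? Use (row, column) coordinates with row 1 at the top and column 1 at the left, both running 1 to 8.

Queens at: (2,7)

Branch on row 1: col 1 → 2; col 2 → 2; col 3 → 2; col 4 → 4; col 5 → 6.
Sum: 2 + 2 + 2 + 4 + 6 = 16.

16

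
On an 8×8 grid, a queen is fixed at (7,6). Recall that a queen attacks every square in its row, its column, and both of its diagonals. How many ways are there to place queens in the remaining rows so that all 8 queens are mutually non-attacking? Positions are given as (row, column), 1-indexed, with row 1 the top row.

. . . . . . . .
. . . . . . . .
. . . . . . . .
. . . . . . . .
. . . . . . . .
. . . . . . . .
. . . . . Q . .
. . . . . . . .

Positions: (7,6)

Branch on row 1: col 1 → 1; col 2 → 3; col 3 → 0; col 4 → 3; col 5 → 6; col 7 → 1; col 8 → 0.
Sum: 1 + 3 + 0 + 3 + 6 + 1 + 0 = 14.

14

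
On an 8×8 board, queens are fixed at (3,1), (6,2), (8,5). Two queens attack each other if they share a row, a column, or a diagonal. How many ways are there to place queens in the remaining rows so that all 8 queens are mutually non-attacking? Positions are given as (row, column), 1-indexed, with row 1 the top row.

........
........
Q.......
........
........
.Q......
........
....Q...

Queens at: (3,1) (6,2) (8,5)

3

Branch on row 1: col 4 → 1; col 6 → 1; col 8 → 1.
Sum: 1 + 1 + 1 = 3.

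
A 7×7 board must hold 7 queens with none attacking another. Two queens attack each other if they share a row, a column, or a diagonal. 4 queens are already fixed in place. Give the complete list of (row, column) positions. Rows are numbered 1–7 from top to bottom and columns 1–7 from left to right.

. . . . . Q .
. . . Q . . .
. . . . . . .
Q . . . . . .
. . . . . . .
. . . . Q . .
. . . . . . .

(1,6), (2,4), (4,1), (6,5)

(1,6) (2,4) (3,7) (4,1) (5,3) (6,5) (7,2)

Row 3: attacked by (1,6)→{4,6}; (2,4)→{3,4,5}; (4,1)→{1,2}; (6,5)→{2,5}. Safe: 7. Place at column 7.
Row 5: attacked by (1,6)→{2,6}; (2,4)→{1,4,7}; (3,7)→{5,7}; (4,1)→{1,2}; (6,5)→{4,5,6}. Safe: 3. Place at column 3.
Row 7: attacked by (1,6)→{6}; (2,4)→{4}; (3,7)→{3,7}; (4,1)→{1,4}; (5,3)→{1,3,5}; (6,5)→{4,5,6}. Safe: 2. Place at column 2.
Columns [6, 4, 7, 1, 3, 5, 2], r−c [-5, -2, -4, 3, 2, 1, 5], r+c [7, 6, 10, 5, 8, 11, 9] are all distinct, so no two queens attack.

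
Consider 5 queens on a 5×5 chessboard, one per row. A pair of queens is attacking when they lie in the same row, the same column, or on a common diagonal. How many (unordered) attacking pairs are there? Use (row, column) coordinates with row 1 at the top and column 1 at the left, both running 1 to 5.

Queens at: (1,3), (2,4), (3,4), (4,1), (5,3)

Same column: (1,3)–(5,3) (column 3); (2,4)–(3,4) (column 4).
Same diagonal: (1,3)–(2,4) (|1−2| = |3−4| = 1).
Total attacking pairs: 3.

3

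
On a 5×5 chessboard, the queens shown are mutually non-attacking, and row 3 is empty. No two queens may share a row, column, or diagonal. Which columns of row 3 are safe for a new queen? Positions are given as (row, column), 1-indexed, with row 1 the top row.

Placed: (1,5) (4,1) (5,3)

(1,5) attacks row 3 at column 5 and diagonals 3.
(4,1) attacks row 3 at column 1 and diagonals 2.
(5,3) attacks row 3 at column 3 and diagonals 1, 5.
Attacked columns: {1, 2, 3, 5}. Safe: {4}.

columns 4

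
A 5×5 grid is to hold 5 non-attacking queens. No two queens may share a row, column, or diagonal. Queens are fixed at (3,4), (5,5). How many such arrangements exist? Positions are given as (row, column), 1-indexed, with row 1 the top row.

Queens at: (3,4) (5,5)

1

Branch on row 1: col 3 → 1.
Sum: 1 = 1.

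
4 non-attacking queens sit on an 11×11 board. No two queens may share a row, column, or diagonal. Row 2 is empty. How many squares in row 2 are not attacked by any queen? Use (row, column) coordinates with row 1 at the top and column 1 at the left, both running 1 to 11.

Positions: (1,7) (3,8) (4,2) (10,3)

3

(1,7) attacks row 2 at column 7 and diagonals 6, 8.
(3,8) attacks row 2 at column 8 and diagonals 7, 9.
(4,2) attacks row 2 at column 2 and diagonals 4.
(10,3) attacks row 2 at column 3 and diagonals 11.
Attacked columns: {2, 3, 4, 6, 7, 8, 9, 11}. Safe: {1, 5, 10}.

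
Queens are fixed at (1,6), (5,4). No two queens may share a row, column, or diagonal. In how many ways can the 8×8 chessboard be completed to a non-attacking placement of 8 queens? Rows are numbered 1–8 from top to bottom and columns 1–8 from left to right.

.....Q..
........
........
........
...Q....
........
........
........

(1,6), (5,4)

3

Branch on row 2: col 2 → 1; col 3 → 2; col 8 → 0.
Sum: 1 + 2 + 0 = 3.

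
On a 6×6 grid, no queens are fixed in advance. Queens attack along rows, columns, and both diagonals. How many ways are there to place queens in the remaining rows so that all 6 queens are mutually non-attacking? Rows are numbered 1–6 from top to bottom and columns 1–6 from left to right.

Branch on row 1: col 1 → 0; col 2 → 1; col 3 → 1; col 4 → 1; col 5 → 1; col 6 → 0.
Sum: 0 + 1 + 1 + 1 + 1 + 0 = 4.
(This is the classic 6-queens count.)

4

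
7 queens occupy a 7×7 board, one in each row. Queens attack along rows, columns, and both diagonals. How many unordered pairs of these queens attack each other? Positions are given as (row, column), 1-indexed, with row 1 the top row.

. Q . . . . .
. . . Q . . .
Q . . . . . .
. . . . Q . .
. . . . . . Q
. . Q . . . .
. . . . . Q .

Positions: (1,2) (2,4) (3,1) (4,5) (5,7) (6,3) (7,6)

3

Same diagonal: (1,2)–(4,5) (|1−4| = |2−5| = 3); (2,4)–(5,7) (|2−5| = |4−7| = 3); (4,5)–(6,3) (|4−6| = |5−3| = 2).
Total attacking pairs: 3.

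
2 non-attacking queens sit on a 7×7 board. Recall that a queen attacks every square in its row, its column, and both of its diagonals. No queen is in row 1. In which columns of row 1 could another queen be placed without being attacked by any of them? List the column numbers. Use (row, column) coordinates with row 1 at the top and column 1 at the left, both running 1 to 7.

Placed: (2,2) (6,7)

columns 4, 5, 6

(2,2) attacks row 1 at column 2 and diagonals 1, 3.
(6,7) attacks row 1 at column 7 and diagonals 2.
Attacked columns: {1, 2, 3, 7}. Safe: {4, 5, 6}.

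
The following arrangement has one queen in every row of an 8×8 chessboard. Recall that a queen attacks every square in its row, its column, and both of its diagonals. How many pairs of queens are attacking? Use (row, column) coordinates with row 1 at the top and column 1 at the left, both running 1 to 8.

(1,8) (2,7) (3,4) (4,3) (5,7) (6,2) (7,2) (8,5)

Same column: (2,7)–(5,7) (column 7); (6,2)–(7,2) (column 2).
Same diagonal: (1,8)–(2,7) (|1−2| = |8−7| = 1); (1,8)–(7,2) (|1−7| = |8−2| = 6); (2,7)–(7,2) (|2−7| = |7−2| = 5); (3,4)–(4,3) (|3−4| = |4−3| = 1).
Total attacking pairs: 6.

6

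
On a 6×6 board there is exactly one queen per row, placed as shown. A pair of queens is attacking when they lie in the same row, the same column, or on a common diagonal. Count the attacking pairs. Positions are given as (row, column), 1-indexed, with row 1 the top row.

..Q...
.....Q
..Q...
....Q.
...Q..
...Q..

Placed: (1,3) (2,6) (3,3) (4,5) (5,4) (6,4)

3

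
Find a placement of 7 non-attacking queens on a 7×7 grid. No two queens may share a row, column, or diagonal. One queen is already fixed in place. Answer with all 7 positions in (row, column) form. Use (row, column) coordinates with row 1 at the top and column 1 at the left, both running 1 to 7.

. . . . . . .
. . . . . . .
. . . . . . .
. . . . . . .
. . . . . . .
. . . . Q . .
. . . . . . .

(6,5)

(1,2) (2,4) (3,6) (4,1) (5,3) (6,5) (7,7)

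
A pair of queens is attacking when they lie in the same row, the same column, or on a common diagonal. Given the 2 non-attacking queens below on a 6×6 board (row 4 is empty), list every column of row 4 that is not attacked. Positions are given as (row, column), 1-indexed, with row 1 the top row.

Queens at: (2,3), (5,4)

(2,3) attacks row 4 at column 3 and diagonals 1, 5.
(5,4) attacks row 4 at column 4 and diagonals 3, 5.
Attacked columns: {1, 3, 4, 5}. Safe: {2, 6}.

columns 2, 6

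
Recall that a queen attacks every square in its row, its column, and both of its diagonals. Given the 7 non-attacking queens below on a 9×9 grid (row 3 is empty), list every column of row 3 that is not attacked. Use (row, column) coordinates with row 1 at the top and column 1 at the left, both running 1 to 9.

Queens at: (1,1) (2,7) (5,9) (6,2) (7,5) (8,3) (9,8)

columns 4

(1,1) attacks row 3 at column 1 and diagonals 3.
(2,7) attacks row 3 at column 7 and diagonals 6, 8.
(5,9) attacks row 3 at column 9 and diagonals 7.
(6,2) attacks row 3 at column 2 and diagonals 5.
(7,5) attacks row 3 at column 5 and diagonals 1, 9.
(8,3) attacks row 3 at column 3 and diagonals 8.
(9,8) attacks row 3 at column 8 and diagonals 2.
Attacked columns: {1, 2, 3, 5, 6, 7, 8, 9}. Safe: {4}.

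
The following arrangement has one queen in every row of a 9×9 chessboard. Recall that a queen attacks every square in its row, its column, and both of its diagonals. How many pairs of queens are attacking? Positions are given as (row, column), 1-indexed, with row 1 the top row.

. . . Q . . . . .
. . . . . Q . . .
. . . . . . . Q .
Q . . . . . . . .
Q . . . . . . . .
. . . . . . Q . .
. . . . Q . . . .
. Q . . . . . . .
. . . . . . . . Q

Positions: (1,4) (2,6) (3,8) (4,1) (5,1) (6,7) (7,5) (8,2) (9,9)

2

Same column: (4,1)–(5,1) (column 1).
Same diagonal: (1,4)–(4,1) (|1−4| = |4−1| = 3).
Total attacking pairs: 2.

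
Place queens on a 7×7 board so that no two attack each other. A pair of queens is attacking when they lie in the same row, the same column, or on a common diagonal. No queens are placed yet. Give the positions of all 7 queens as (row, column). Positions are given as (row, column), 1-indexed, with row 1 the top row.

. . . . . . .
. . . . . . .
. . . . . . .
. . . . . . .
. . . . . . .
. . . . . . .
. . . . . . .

(1,2) (2,7) (3,5) (4,3) (5,1) (6,6) (7,4)

Row 1: Safe: 1, 2, 3, 4, 5, 6, 7. Place at column 2.
Row 2: attacked by (1,2)→{1,2,3}. Safe: 4, 5, 6, 7. Place at column 7.
Row 3: attacked by (1,2)→{2,4}; (2,7)→{6,7}. Safe: 1, 3, 5. Place at column 5.
Row 4: attacked by (1,2)→{2,5}; (2,7)→{5,7}; (3,5)→{4,5,6}. Safe: 1, 3. Place at column 3.
Row 5: attacked by (1,2)→{2,6}; (2,7)→{4,7}; (3,5)→{3,5,7}; (4,3)→{2,3,4}. Safe: 1. Place at column 1.
Row 6: attacked by (1,2)→{2,7}; (2,7)→{3,7}; (3,5)→{2,5}; (4,3)→{1,3,5}; (5,1)→{1,2}. Safe: 4, 6. Place at column 6.
Row 7: attacked by (1,2)→{2}; (2,7)→{2,7}; (3,5)→{1,5}; (4,3)→{3,6}; (5,1)→{1,3}; (6,6)→{5,6,7}. Safe: 4. Place at column 4.
Columns [2, 7, 5, 3, 1, 6, 4], r−c [-1, -5, -2, 1, 4, 0, 3], r+c [3, 9, 8, 7, 6, 12, 11] are all distinct, so no two queens attack.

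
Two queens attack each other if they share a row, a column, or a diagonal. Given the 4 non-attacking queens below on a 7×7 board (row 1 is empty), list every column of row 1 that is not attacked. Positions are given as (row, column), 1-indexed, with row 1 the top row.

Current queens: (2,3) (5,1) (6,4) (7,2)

(2,3) attacks row 1 at column 3 and diagonals 2, 4.
(5,1) attacks row 1 at column 1 and diagonals 5.
(6,4) attacks row 1 at column 4.
(7,2) attacks row 1 at column 2.
Attacked columns: {1, 2, 3, 4, 5}. Safe: {6, 7}.

columns 6, 7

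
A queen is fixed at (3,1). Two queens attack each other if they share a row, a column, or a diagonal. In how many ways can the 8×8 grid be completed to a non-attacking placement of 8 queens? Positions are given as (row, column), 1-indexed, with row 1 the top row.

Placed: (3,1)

16

Branch on row 1: col 2 → 1; col 4 → 4; col 5 → 4; col 6 → 4; col 7 → 1; col 8 → 2.
Sum: 1 + 4 + 4 + 4 + 1 + 2 = 16.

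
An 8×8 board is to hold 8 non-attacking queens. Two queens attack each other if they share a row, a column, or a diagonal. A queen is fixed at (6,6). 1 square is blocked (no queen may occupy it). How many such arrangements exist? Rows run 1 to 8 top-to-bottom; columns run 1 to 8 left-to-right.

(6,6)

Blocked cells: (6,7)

4

Branch on row 1: col 2 → 0; col 3 → 1; col 4 → 1; col 5 → 2; col 7 → 0; col 8 → 0.
Sum: 0 + 1 + 1 + 2 + 0 + 0 = 4.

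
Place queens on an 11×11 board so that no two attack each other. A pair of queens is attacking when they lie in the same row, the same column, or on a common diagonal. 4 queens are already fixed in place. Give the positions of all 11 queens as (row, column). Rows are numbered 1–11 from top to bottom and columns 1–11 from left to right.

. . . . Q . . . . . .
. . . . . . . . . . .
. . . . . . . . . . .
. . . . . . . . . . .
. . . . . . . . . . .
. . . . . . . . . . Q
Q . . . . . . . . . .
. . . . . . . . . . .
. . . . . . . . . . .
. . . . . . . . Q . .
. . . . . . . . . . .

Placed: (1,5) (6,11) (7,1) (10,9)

(1,5) (2,3) (3,6) (4,10) (5,2) (6,11) (7,1) (8,8) (9,4) (10,9) (11,7)

Row 2: attacked by (1,5)→{4,5,6}; (6,11)→{7,11}; (7,1)→{1,6}; (10,9)→{1,9}. Safe: 2, 3, 8, 10. Place at column 3.
Row 3: attacked by (1,5)→{3,5,7}; (2,3)→{2,3,4}; (6,11)→{8,11}; (7,1)→{1,5}; (10,9)→{2,9}. Safe: 6, 10. Place at column 6.
Row 4: attacked by (1,5)→{2,5,8}; (2,3)→{1,3,5}; (3,6)→{5,6,7}; (6,11)→{9,11}; (7,1)→{1,4}; (10,9)→{3,9}. Safe: 10. Place at column 10.
Row 5: attacked by (1,5)→{1,5,9}; (2,3)→{3,6}; (3,6)→{4,6,8}; (4,10)→{9,10,11}; (6,11)→{10,11}; (7,1)→{1,3}; (10,9)→{4,9}. Safe: 2, 7. Place at column 2.
Row 8: attacked by (1,5)→{5}; (2,3)→{3,9}; (3,6)→{1,6,11}; (4,10)→{6,10}; (5,2)→{2,5}; (6,11)→{9,11}; (7,1)→{1,2}; (10,9)→{7,9,11}. Safe: 4, 8. Place at column 8.
Row 9: attacked by (1,5)→{5}; (2,3)→{3,10}; (3,6)→{6}; (4,10)→{5,10}; (5,2)→{2,6}; (6,11)→{8,11}; (7,1)→{1,3}; (8,8)→{7,8,9}; (10,9)→{8,9,10}. Safe: 4. Place at column 4.
Row 11: attacked by (1,5)→{5}; (2,3)→{3}; (3,6)→{6}; (4,10)→{3,10}; (5,2)→{2,8}; (6,11)→{6,11}; (7,1)→{1,5}; (8,8)→{5,8,11}; (9,4)→{2,4,6}; (10,9)→{8,9,10}. Safe: 7. Place at column 7.
Columns [5, 3, 6, 10, 2, 11, 1, 8, 4, 9, 7], r−c [-4, -1, -3, -6, 3, -5, 6, 0, 5, 1, 4], r+c [6, 5, 9, 14, 7, 17, 8, 16, 13, 19, 18] are all distinct, so no two queens attack.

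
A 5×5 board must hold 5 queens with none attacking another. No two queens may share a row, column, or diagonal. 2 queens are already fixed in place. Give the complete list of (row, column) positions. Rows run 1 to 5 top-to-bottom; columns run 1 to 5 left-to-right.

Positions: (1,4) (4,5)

(1,4) (2,1) (3,3) (4,5) (5,2)

Row 2: attacked by (1,4)→{3,4,5}; (4,5)→{3,5}. Safe: 1, 2. Place at column 1.
Row 3: attacked by (1,4)→{2,4}; (2,1)→{1,2}; (4,5)→{4,5}. Safe: 3. Place at column 3.
Row 5: attacked by (1,4)→{4}; (2,1)→{1,4}; (3,3)→{1,3,5}; (4,5)→{4,5}. Safe: 2. Place at column 2.
Columns [4, 1, 3, 5, 2], r−c [-3, 1, 0, -1, 3], r+c [5, 3, 6, 9, 7] are all distinct, so no two queens attack.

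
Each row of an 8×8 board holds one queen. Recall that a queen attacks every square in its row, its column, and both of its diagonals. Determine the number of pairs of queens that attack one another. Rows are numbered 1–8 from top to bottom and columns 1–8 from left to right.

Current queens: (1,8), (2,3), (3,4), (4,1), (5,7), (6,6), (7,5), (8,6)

7

Same column: (6,6)–(8,6) (column 6).
Same diagonal: (2,3)–(3,4) (|2−3| = |3−4| = 1); (2,3)–(4,1) (|2−4| = |3−1| = 2); (5,7)–(6,6) (|5−6| = |7−6| = 1); (5,7)–(7,5) (|5−7| = |7−5| = 2); (6,6)–(7,5) (|6−7| = |6−5| = 1); (7,5)–(8,6) (|7−8| = |5−6| = 1).
Total attacking pairs: 7.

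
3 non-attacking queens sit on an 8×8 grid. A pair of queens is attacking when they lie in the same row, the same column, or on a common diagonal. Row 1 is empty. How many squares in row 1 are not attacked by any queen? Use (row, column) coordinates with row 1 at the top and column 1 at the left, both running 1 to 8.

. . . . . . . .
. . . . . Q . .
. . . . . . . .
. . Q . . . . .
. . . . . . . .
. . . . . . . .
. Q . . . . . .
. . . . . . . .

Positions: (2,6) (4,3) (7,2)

(2,6) attacks row 1 at column 6 and diagonals 5, 7.
(4,3) attacks row 1 at column 3 and diagonals 6.
(7,2) attacks row 1 at column 2 and diagonals 8.
Attacked columns: {2, 3, 5, 6, 7, 8}. Safe: {1, 4}.

2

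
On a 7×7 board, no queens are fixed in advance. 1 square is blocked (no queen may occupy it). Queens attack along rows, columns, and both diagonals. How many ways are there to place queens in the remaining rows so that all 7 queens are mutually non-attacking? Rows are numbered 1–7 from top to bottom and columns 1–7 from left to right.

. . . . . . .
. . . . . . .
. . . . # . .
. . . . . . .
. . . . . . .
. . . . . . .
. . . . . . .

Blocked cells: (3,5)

Branch on row 1: col 1 → 3; col 2 → 6; col 3 → 6; col 4 → 4; col 5 → 6; col 6 → 5; col 7 → 4.
Sum: 3 + 6 + 6 + 4 + 6 + 5 + 4 = 34.

34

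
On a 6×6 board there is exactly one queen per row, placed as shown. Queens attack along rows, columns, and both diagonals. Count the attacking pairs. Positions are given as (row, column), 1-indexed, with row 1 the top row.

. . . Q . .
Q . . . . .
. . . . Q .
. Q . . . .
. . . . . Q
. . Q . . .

0

All columns are distinct and no two queens satisfy |Δrow| = |Δcol|, so no pair attacks.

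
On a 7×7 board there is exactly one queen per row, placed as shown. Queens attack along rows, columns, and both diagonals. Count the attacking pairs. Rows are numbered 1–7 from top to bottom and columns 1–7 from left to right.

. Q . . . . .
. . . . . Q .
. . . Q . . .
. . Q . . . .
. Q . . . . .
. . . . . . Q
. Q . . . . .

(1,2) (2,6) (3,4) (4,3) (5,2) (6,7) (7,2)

9

Same column: (1,2)–(5,2) (column 2); (1,2)–(7,2) (column 2); (5,2)–(7,2) (column 2).
Same diagonal: (1,2)–(3,4) (|1−3| = |2−4| = 2); (1,2)–(6,7) (|1−6| = |2−7| = 5); (3,4)–(4,3) (|3−4| = |4−3| = 1); (3,4)–(5,2) (|3−5| = |4−2| = 2); (3,4)–(6,7) (|3−6| = |4−7| = 3); (4,3)–(5,2) (|4−5| = |3−2| = 1).
Total attacking pairs: 9.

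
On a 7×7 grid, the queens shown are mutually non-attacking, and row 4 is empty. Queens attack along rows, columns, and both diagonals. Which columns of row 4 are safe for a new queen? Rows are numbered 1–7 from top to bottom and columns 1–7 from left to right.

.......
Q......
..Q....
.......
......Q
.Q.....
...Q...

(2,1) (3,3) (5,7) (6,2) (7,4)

columns 5

(2,1) attacks row 4 at column 1 and diagonals 3.
(3,3) attacks row 4 at column 3 and diagonals 2, 4.
(5,7) attacks row 4 at column 7 and diagonals 6.
(6,2) attacks row 4 at column 2 and diagonals 4.
(7,4) attacks row 4 at column 4 and diagonals 1, 7.
Attacked columns: {1, 2, 3, 4, 6, 7}. Safe: {5}.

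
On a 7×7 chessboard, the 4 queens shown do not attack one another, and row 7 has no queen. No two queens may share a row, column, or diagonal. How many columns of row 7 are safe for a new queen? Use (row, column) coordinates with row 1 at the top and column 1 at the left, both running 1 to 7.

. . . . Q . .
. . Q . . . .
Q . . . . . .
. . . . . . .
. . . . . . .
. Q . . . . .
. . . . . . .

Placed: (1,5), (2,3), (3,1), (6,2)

(1,5) attacks row 7 at column 5.
(2,3) attacks row 7 at column 3.
(3,1) attacks row 7 at column 1 and diagonals 5.
(6,2) attacks row 7 at column 2 and diagonals 1, 3.
Attacked columns: {1, 2, 3, 5}. Safe: {4, 6, 7}.

3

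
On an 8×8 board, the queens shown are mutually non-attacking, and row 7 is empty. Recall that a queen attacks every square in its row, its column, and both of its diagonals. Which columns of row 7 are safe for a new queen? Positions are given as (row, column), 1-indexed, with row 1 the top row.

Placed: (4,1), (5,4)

columns 3, 5, 7, 8

(4,1) attacks row 7 at column 1 and diagonals 4.
(5,4) attacks row 7 at column 4 and diagonals 2, 6.
Attacked columns: {1, 2, 4, 6}. Safe: {3, 5, 7, 8}.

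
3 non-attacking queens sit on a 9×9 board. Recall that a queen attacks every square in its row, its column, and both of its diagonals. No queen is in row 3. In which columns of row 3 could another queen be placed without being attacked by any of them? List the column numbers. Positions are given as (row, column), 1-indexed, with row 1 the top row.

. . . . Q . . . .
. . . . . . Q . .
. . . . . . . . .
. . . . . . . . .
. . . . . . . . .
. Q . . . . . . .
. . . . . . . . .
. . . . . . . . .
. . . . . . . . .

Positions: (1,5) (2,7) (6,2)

columns 1, 4, 9

(1,5) attacks row 3 at column 5 and diagonals 3, 7.
(2,7) attacks row 3 at column 7 and diagonals 6, 8.
(6,2) attacks row 3 at column 2 and diagonals 5.
Attacked columns: {2, 3, 5, 6, 7, 8}. Safe: {1, 4, 9}.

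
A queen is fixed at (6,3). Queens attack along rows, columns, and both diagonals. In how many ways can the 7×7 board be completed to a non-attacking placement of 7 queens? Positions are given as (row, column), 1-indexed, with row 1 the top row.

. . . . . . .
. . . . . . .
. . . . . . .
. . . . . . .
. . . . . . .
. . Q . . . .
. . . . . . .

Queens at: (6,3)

6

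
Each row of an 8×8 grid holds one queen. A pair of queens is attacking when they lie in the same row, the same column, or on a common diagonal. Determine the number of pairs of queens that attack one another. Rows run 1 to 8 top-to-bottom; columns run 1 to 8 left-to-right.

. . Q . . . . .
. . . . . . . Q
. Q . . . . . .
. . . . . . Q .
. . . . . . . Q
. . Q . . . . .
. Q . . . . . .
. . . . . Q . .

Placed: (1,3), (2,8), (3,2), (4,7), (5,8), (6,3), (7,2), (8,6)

Same column: (1,3)–(6,3) (column 3); (2,8)–(5,8) (column 8); (3,2)–(7,2) (column 2).
Same diagonal: (4,7)–(5,8) (|4−5| = |7−8| = 1); (6,3)–(7,2) (|6−7| = |3−2| = 1).
Total attacking pairs: 5.

5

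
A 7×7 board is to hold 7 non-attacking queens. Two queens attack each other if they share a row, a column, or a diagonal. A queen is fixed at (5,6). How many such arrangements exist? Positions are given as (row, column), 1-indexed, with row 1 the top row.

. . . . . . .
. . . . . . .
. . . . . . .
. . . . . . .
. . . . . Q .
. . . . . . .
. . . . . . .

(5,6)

Branch on row 1: col 1 → 1; col 3 → 1; col 4 → 2; col 5 → 1; col 7 → 1.
Sum: 1 + 1 + 2 + 1 + 1 = 6.

6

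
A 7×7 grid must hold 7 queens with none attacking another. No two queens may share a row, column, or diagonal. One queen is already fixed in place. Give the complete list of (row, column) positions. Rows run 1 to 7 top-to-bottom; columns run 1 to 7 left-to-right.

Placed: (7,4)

(1,1) (2,5) (3,2) (4,6) (5,3) (6,7) (7,4)

Row 1: attacked by (7,4)→{4}. Safe: 1, 2, 3, 5, 6, 7. Place at column 1.
Row 2: attacked by (1,1)→{1,2}; (7,4)→{4}. Safe: 3, 5, 6, 7. Place at column 5.
Row 3: attacked by (1,1)→{1,3}; (2,5)→{4,5,6}; (7,4)→{4}. Safe: 2, 7. Place at column 2.
Row 4: attacked by (1,1)→{1,4}; (2,5)→{3,5,7}; (3,2)→{1,2,3}; (7,4)→{1,4,7}. Safe: 6. Place at column 6.
Row 5: attacked by (1,1)→{1,5}; (2,5)→{2,5}; (3,2)→{2,4}; (4,6)→{5,6,7}; (7,4)→{2,4,6}. Safe: 3. Place at column 3.
Row 6: attacked by (1,1)→{1,6}; (2,5)→{1,5}; (3,2)→{2,5}; (4,6)→{4,6}; (5,3)→{2,3,4}; (7,4)→{3,4,5}. Safe: 7. Place at column 7.
Columns [1, 5, 2, 6, 3, 7, 4], r−c [0, -3, 1, -2, 2, -1, 3], r+c [2, 7, 5, 10, 8, 13, 11] are all distinct, so no two queens attack.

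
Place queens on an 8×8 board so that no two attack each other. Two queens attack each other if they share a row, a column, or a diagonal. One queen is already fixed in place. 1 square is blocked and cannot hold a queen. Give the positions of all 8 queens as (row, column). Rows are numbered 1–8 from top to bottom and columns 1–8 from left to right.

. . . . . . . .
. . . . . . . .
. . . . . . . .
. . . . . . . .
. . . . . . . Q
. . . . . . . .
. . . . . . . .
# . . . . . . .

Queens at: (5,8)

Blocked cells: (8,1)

Row 1: attacked by (5,8)→{4,8}. Safe: 1, 2, 3, 5, 6, 7. Place at column 7.
Row 2: attacked by (1,7)→{6,7,8}; (5,8)→{5,8}. Safe: 1, 2, 3, 4. Place at column 2.
Row 3: attacked by (1,7)→{5,7}; (2,2)→{1,2,3}; (5,8)→{6,8}. Safe: 4. Place at column 4.
Row 4: attacked by (1,7)→{4,7}; (2,2)→{2,4}; (3,4)→{3,4,5}; (5,8)→{7,8}. Safe: 1, 6. Place at column 1.
Row 6: attacked by (1,7)→{2,7}; (2,2)→{2,6}; (3,4)→{1,4,7}; (4,1)→{1,3}; (5,8)→{7,8}. Safe: 5. Place at column 5.
Row 7: attacked by (1,7)→{1,7}; (2,2)→{2,7}; (3,4)→{4,8}; (4,1)→{1,4}; (5,8)→{6,8}; (6,5)→{4,5,6}. Safe: 3. Place at column 3.
Row 8: attacked by (1,7)→{7}; (2,2)→{2,8}; (3,4)→{4}; (4,1)→{1,5}; (5,8)→{5,8}; (6,5)→{3,5,7}; (7,3)→{2,3,4}. Blocked: 1. Safe: 6. Place at column 6.
Columns [7, 2, 4, 1, 8, 5, 3, 6], r−c [-6, 0, -1, 3, -3, 1, 4, 2], r+c [8, 4, 7, 5, 13, 11, 10, 14] are all distinct, so no two queens attack.

(1,7) (2,2) (3,4) (4,1) (5,8) (6,5) (7,3) (8,6)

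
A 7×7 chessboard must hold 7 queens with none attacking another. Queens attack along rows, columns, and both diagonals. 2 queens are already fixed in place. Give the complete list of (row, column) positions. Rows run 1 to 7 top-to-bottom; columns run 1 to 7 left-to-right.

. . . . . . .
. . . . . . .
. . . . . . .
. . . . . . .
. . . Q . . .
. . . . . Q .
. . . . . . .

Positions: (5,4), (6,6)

(1,3) (2,5) (3,7) (4,2) (5,4) (6,6) (7,1)

Row 1: attacked by (5,4)→{4}; (6,6)→{1,6}. Safe: 2, 3, 5, 7. Place at column 3.
Row 2: attacked by (1,3)→{2,3,4}; (5,4)→{1,4,7}; (6,6)→{2,6}. Safe: 5. Place at column 5.
Row 3: attacked by (1,3)→{1,3,5}; (2,5)→{4,5,6}; (5,4)→{2,4,6}; (6,6)→{3,6}. Safe: 7. Place at column 7.
Row 4: attacked by (1,3)→{3,6}; (2,5)→{3,5,7}; (3,7)→{6,7}; (5,4)→{3,4,5}; (6,6)→{4,6}. Safe: 1, 2. Place at column 2.
Row 7: attacked by (1,3)→{3}; (2,5)→{5}; (3,7)→{3,7}; (4,2)→{2,5}; (5,4)→{2,4,6}; (6,6)→{5,6,7}. Safe: 1. Place at column 1.
Columns [3, 5, 7, 2, 4, 6, 1], r−c [-2, -3, -4, 2, 1, 0, 6], r+c [4, 7, 10, 6, 9, 12, 8] are all distinct, so no two queens attack.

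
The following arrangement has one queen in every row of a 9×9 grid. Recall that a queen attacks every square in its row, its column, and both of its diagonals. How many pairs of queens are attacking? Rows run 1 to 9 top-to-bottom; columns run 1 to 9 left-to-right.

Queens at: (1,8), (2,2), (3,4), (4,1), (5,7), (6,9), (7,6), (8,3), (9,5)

0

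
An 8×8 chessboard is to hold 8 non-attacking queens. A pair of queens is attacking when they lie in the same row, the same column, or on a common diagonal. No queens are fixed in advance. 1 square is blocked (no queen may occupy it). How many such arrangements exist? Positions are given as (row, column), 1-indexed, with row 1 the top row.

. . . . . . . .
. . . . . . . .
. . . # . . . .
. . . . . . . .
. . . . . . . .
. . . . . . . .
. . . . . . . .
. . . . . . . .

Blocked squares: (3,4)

80

Branch on row 1: col 1 → 3; col 2 → 8; col 3 → 13; col 4 → 18; col 5 → 12; col 6 → 16; col 7 → 7; col 8 → 3.
Sum: 3 + 8 + 13 + 18 + 12 + 16 + 7 + 3 = 80.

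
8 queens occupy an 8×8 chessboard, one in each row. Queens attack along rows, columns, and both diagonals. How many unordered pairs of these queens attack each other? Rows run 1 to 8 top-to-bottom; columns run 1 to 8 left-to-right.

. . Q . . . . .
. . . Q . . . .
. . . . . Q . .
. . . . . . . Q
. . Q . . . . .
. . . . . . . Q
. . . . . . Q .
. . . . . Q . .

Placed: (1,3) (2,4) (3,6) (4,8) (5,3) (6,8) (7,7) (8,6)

Same column: (1,3)–(5,3) (column 3); (3,6)–(8,6) (column 6); (4,8)–(6,8) (column 8).
Same diagonal: (1,3)–(2,4) (|1−2| = |3−4| = 1); (1,3)–(6,8) (|1−6| = |3−8| = 5); (2,4)–(6,8) (|2−6| = |4−8| = 4); (5,3)–(8,6) (|5−8| = |3−6| = 3); (6,8)–(7,7) (|6−7| = |8−7| = 1); (6,8)–(8,6) (|6−8| = |8−6| = 2); (7,7)–(8,6) (|7−8| = |7−6| = 1).
Total attacking pairs: 10.

10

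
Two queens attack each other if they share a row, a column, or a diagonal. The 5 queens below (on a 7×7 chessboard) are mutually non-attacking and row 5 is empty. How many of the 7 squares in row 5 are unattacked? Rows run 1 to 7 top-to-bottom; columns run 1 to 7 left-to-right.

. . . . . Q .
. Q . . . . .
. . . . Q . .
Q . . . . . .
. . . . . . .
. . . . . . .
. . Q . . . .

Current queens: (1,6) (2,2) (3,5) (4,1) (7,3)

(1,6) attacks row 5 at column 6 and diagonals 2.
(2,2) attacks row 5 at column 2 and diagonals 5.
(3,5) attacks row 5 at column 5 and diagonals 3, 7.
(4,1) attacks row 5 at column 1 and diagonals 2.
(7,3) attacks row 5 at column 3 and diagonals 1, 5.
Attacked columns: {1, 2, 3, 5, 6, 7}. Safe: {4}.

1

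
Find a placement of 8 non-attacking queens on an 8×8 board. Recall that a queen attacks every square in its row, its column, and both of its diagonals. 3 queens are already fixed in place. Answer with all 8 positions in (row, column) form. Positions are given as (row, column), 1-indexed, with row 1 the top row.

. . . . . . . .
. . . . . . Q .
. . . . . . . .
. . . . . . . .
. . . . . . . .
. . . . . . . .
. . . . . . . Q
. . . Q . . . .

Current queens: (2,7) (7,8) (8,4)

(1,5) (2,7) (3,2) (4,6) (5,3) (6,1) (7,8) (8,4)

Row 1: attacked by (2,7)→{6,7,8}; (7,8)→{2,8}; (8,4)→{4}. Safe: 1, 3, 5. Place at column 5.
Row 3: attacked by (1,5)→{3,5,7}; (2,7)→{6,7,8}; (7,8)→{4,8}; (8,4)→{4}. Safe: 1, 2. Place at column 2.
Row 4: attacked by (1,5)→{2,5,8}; (2,7)→{5,7}; (3,2)→{1,2,3}; (7,8)→{5,8}; (8,4)→{4,8}. Safe: 6. Place at column 6.
Row 5: attacked by (1,5)→{1,5}; (2,7)→{4,7}; (3,2)→{2,4}; (4,6)→{5,6,7}; (7,8)→{6,8}; (8,4)→{1,4,7}. Safe: 3. Place at column 3.
Row 6: attacked by (1,5)→{5}; (2,7)→{3,7}; (3,2)→{2,5}; (4,6)→{4,6,8}; (5,3)→{2,3,4}; (7,8)→{7,8}; (8,4)→{2,4,6}. Safe: 1. Place at column 1.
Columns [5, 7, 2, 6, 3, 1, 8, 4], r−c [-4, -5, 1, -2, 2, 5, -1, 4], r+c [6, 9, 5, 10, 8, 7, 15, 12] are all distinct, so no two queens attack.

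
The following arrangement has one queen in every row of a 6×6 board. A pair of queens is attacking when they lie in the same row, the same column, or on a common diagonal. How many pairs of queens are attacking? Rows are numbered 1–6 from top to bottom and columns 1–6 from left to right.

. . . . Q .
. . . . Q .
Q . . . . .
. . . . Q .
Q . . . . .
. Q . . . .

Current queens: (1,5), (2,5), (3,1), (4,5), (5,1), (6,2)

Same column: (1,5)–(2,5) (column 5); (1,5)–(4,5) (column 5); (2,5)–(4,5) (column 5); (3,1)–(5,1) (column 1).
Same diagonal: (1,5)–(5,1) (|1−5| = |5−1| = 4); (5,1)–(6,2) (|5−6| = |1−2| = 1).
Total attacking pairs: 6.

6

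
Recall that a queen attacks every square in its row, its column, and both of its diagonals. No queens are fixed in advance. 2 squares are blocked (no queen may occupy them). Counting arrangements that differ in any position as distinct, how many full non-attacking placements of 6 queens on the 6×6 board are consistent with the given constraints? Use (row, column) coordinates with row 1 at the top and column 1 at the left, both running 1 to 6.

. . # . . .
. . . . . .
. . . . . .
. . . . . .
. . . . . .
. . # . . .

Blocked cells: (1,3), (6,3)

2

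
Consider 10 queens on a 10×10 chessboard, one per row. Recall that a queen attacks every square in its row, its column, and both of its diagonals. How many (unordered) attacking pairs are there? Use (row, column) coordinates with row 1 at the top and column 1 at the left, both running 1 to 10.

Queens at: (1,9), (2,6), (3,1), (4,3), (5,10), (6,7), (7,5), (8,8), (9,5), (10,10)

Same column: (5,10)–(10,10) (column 10); (7,5)–(9,5) (column 5).
Same diagonal: (3,1)–(7,5) (|3−7| = |1−5| = 4); (8,8)–(10,10) (|8−10| = |8−10| = 2).
Total attacking pairs: 4.

4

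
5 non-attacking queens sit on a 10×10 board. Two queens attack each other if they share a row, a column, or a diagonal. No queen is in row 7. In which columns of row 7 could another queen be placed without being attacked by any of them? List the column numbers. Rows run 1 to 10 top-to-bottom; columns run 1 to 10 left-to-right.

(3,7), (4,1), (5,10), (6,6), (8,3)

columns 9

(3,7) attacks row 7 at column 7 and diagonals 3.
(4,1) attacks row 7 at column 1 and diagonals 4.
(5,10) attacks row 7 at column 10 and diagonals 8.
(6,6) attacks row 7 at column 6 and diagonals 5, 7.
(8,3) attacks row 7 at column 3 and diagonals 2, 4.
Attacked columns: {1, 2, 3, 4, 5, 6, 7, 8, 10}. Safe: {9}.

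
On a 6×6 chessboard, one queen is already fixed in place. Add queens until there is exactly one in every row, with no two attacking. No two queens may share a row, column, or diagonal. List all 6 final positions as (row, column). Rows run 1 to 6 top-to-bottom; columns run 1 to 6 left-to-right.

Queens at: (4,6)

(1,5) (2,3) (3,1) (4,6) (5,4) (6,2)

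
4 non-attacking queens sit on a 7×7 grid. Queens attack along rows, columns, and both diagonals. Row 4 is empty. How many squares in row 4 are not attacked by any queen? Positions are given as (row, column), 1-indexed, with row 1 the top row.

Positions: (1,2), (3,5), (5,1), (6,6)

2

(1,2) attacks row 4 at column 2 and diagonals 5.
(3,5) attacks row 4 at column 5 and diagonals 4, 6.
(5,1) attacks row 4 at column 1 and diagonals 2.
(6,6) attacks row 4 at column 6 and diagonals 4.
Attacked columns: {1, 2, 4, 5, 6}. Safe: {3, 7}.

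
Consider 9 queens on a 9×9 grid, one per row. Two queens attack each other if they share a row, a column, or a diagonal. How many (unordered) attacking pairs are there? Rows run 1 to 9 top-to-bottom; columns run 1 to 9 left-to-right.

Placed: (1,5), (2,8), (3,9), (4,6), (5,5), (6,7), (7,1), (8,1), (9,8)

7

Same column: (1,5)–(5,5) (column 5); (2,8)–(9,8) (column 8); (7,1)–(8,1) (column 1).
Same diagonal: (2,8)–(3,9) (|2−3| = |8−9| = 1); (2,8)–(4,6) (|2−4| = |8−6| = 2); (2,8)–(5,5) (|2−5| = |8−5| = 3); (4,6)–(5,5) (|4−5| = |6−5| = 1).
Total attacking pairs: 7.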